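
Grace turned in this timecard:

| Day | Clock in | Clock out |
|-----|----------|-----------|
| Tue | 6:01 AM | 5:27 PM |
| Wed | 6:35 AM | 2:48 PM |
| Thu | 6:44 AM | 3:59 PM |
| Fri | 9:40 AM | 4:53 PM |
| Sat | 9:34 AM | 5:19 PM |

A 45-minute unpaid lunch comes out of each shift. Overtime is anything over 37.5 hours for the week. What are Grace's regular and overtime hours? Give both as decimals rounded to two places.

Regular 37.50 hours, overtime 2.62 hours

Tue: 6:01 AM–5:27 PM = 11 h 26 min; less 45 min break → 10 h 41 min
Wed: 6:35 AM–2:48 PM = 8 h 13 min; less 45 min break → 7 h 28 min
Thu: 6:44 AM–3:59 PM = 9 h 15 min; less 45 min break → 8 h 30 min
Fri: 9:40 AM–4:53 PM = 7 h 13 min; less 45 min break → 6 h 28 min
Sat: 9:34 AM–5:19 PM = 7 h 45 min; less 45 min break → 7 h 0 min
Total worked: 40 h 7 min = 40.12 h.
Threshold 37.5 h → overtime 2 h 37 min, regular 37 h 30 min.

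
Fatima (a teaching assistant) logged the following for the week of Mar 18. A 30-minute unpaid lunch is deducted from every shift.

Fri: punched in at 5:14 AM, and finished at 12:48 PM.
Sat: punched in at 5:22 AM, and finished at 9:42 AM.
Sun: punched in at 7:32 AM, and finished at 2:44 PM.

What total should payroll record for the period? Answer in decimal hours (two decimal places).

17.60 hours

Fri: 5:14 AM–12:48 PM = 7 h 34 min; less 30 min break → 7 h 4 min
Sat: 5:22 AM–9:42 AM = 4 h 20 min; less 30 min break → 3 h 50 min
Sun: 7:32 AM–2:44 PM = 7 h 12 min; less 30 min break → 6 h 42 min
Total: 7 h 4 min + 3 h 50 min + 6 h 42 min = 17 h 36 min.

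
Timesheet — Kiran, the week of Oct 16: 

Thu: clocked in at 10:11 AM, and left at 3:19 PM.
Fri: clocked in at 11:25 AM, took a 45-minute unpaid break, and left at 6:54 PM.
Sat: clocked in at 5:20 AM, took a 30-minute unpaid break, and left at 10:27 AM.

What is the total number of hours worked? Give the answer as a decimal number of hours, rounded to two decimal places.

Thu: 10:11 AM–3:19 PM = 5 h 8 min
Fri: 11:25 AM–6:54 PM = 7 h 29 min; less 45 min break → 6 h 44 min
Sat: 5:20 AM–10:27 AM = 5 h 7 min; less 30 min break → 4 h 37 min
Total: 5 h 8 min + 6 h 44 min + 4 h 37 min = 16 h 29 min.

16.48 hours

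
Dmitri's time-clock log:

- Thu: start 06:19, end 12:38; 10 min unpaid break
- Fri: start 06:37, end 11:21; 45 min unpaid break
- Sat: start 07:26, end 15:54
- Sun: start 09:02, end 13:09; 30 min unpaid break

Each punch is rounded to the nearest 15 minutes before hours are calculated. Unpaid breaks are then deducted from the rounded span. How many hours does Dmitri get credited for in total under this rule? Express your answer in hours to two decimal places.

Thu: in 06:19→06:15, out 12:38→12:45; 6 h 30 min − 10 min = 6 h 20 min
Fri: in 06:37→06:30, out 11:21→11:15; 4 h 45 min − 45 min = 4 h 0 min
Sat: in 07:26→07:30, out 15:54→16:00; 8 h 30 min
Sun: in 09:02→09:00, out 13:09→13:15; 4 h 15 min − 30 min = 3 h 45 min
Total credited: 22 h 35 min.

22.58 hours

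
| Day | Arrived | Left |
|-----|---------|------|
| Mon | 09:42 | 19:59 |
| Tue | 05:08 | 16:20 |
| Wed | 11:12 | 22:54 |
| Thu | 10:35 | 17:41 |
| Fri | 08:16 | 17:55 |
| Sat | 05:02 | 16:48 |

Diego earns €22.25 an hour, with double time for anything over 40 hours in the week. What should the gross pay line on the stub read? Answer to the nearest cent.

Mon: 09:42–19:59 = 10 h 17 min
Tue: 05:08–16:20 = 11 h 12 min
Wed: 11:12–22:54 = 11 h 42 min
Thu: 10:35–17:41 = 7 h 6 min
Fri: 08:16–17:55 = 9 h 39 min
Sat: 05:02–16:48 = 11 h 46 min
Total worked: 61 h 42 min = 3702 min.
Regular 40 h 0 min = 2400 min at €22.25/h; overtime 21 h 42 min = 1302 min at €44.50/h.
Pay = (2400 × €22.25 + 1302 × €44.50) ÷ 60 = €1855.65.

€1855.65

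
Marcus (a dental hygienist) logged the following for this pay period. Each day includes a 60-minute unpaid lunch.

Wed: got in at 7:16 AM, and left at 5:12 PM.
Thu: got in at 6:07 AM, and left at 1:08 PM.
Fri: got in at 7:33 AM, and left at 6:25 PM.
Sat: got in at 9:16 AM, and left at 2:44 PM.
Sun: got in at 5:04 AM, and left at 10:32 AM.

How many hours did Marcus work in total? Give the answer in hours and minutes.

Wed: 7:16 AM–5:12 PM = 9 h 56 min; less 60 min break → 8 h 56 min
Thu: 6:07 AM–1:08 PM = 7 h 1 min; less 60 min break → 6 h 1 min
Fri: 7:33 AM–6:25 PM = 10 h 52 min; less 60 min break → 9 h 52 min
Sat: 9:16 AM–2:44 PM = 5 h 28 min; less 60 min break → 4 h 28 min
Sun: 5:04 AM–10:32 AM = 5 h 28 min; less 60 min break → 4 h 28 min
Total: 8 h 56 min + 6 h 1 min + 9 h 52 min + 4 h 28 min + 4 h 28 min = 33 h 45 min.

33 h 45 min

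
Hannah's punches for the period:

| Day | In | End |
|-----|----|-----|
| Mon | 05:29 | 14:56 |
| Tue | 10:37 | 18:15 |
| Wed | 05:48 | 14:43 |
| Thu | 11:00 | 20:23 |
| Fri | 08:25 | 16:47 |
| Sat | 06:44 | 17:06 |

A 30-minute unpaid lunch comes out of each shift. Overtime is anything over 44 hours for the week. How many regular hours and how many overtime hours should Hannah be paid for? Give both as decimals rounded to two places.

Regular 44.00 hours, overtime 7.12 hours

Mon: 05:29–14:56 = 9 h 27 min; less 30 min break → 8 h 57 min
Tue: 10:37–18:15 = 7 h 38 min; less 30 min break → 7 h 8 min
Wed: 05:48–14:43 = 8 h 55 min; less 30 min break → 8 h 25 min
Thu: 11:00–20:23 = 9 h 23 min; less 30 min break → 8 h 53 min
Fri: 08:25–16:47 = 8 h 22 min; less 30 min break → 7 h 52 min
Sat: 06:44–17:06 = 10 h 22 min; less 30 min break → 9 h 52 min
Total worked: 51 h 7 min = 51.12 h.
Threshold 44 h → overtime 7 h 7 min, regular 44 h 0 min.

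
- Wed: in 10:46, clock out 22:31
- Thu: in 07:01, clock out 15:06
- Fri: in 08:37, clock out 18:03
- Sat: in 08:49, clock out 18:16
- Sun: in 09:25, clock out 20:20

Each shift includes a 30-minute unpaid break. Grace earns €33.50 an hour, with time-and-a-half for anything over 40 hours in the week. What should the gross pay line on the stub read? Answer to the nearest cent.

€1698.45

Wed: 10:46–22:31 = 11 h 45 min; less 30 min break → 11 h 15 min
Thu: 07:01–15:06 = 8 h 5 min; less 30 min break → 7 h 35 min
Fri: 08:37–18:03 = 9 h 26 min; less 30 min break → 8 h 56 min
Sat: 08:49–18:16 = 9 h 27 min; less 30 min break → 8 h 57 min
Sun: 09:25–20:20 = 10 h 55 min; less 30 min break → 10 h 25 min
Total worked: 47 h 8 min = 2828 min.
Regular 40 h 0 min = 2400 min at €33.50/h; overtime 7 h 8 min = 428 min at €50.25/h.
Pay = (2400 × €33.50 + 428 × €50.25) ÷ 60 = €1698.45.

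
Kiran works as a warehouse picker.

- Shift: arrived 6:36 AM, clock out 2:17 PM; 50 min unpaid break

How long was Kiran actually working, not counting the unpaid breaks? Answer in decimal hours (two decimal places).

6.85 hours

Shift: 6:36 AM–2:17 PM = 7 h 41 min; less 50 min break → 6 h 51 min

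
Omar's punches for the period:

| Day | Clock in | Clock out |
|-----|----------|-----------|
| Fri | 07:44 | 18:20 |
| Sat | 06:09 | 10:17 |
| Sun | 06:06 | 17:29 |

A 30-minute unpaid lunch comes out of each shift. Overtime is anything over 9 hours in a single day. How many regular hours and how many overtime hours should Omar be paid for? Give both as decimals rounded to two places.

Fri: 07:44–18:20 = 10 h 36 min; less 30 min break → 10 h 6 min
Sat: 06:09–10:17 = 4 h 8 min; less 30 min break → 3 h 38 min
Sun: 06:06–17:29 = 11 h 23 min; less 30 min break → 10 h 53 min
Fri reg 9 h 0 min / OT 1 h 6 min; Sat reg 3 h 38 min / OT 0 h 0 min; Sun reg 9 h 0 min / OT 1 h 53 min.
Totals: regular 21 h 38 min, overtime 2 h 59 min.

Regular 21.63 hours, overtime 2.98 hours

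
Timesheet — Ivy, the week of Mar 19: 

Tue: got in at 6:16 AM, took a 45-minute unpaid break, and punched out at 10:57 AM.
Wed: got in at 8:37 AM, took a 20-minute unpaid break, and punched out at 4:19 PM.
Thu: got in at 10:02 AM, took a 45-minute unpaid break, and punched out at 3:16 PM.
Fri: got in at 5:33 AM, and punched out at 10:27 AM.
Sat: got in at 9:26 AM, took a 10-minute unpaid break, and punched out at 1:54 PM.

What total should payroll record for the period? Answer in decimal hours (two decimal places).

24.98 hours

Tue: 6:16 AM–10:57 AM = 4 h 41 min; less 45 min break → 3 h 56 min
Wed: 8:37 AM–4:19 PM = 7 h 42 min; less 20 min break → 7 h 22 min
Thu: 10:02 AM–3:16 PM = 5 h 14 min; less 45 min break → 4 h 29 min
Fri: 5:33 AM–10:27 AM = 4 h 54 min
Sat: 9:26 AM–1:54 PM = 4 h 28 min; less 10 min break → 4 h 18 min
Total: 3 h 56 min + 7 h 22 min + 4 h 29 min + 4 h 54 min + 4 h 18 min = 24 h 59 min.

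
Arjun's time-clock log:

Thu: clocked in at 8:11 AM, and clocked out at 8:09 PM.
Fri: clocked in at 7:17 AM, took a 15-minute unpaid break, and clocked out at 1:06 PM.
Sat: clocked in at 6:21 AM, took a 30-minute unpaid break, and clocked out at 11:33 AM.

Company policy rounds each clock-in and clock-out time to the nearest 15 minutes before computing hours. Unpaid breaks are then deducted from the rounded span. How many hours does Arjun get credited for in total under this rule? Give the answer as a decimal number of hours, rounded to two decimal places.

22.25 hours

Thu: in 8:11 AM→8:15 AM, out 8:09 PM→8:15 PM; 12 h 0 min
Fri: in 7:17 AM→7:15 AM, out 1:06 PM→1:00 PM; 5 h 45 min − 15 min = 5 h 30 min
Sat: in 6:21 AM→6:15 AM, out 11:33 AM→11:30 AM; 5 h 15 min − 30 min = 4 h 45 min
Total credited: 22 h 15 min.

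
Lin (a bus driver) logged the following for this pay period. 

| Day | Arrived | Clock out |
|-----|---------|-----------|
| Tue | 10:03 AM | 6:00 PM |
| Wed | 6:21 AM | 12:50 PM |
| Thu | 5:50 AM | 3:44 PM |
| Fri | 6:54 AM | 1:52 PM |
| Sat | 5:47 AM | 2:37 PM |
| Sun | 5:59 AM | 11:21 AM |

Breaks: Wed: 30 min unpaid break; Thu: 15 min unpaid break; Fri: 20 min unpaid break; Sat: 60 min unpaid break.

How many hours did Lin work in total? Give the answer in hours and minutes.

43 h 25 min

Tue: 10:03 AM–6:00 PM = 7 h 57 min
Wed: 6:21 AM–12:50 PM = 6 h 29 min; less 30 min break → 5 h 59 min
Thu: 5:50 AM–3:44 PM = 9 h 54 min; less 15 min break → 9 h 39 min
Fri: 6:54 AM–1:52 PM = 6 h 58 min; less 20 min break → 6 h 38 min
Sat: 5:47 AM–2:37 PM = 8 h 50 min; less 60 min break → 7 h 50 min
Sun: 5:59 AM–11:21 AM = 5 h 22 min
Total: 7 h 57 min + 5 h 59 min + 9 h 39 min + 6 h 38 min + 7 h 50 min + 5 h 22 min = 43 h 25 min.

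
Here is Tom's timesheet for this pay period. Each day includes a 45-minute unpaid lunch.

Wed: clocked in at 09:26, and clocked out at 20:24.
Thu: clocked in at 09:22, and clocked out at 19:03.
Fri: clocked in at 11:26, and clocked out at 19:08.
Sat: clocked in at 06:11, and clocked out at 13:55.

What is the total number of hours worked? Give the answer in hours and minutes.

33 h 5 min

Wed: 09:26–20:24 = 10 h 58 min; less 45 min break → 10 h 13 min
Thu: 09:22–19:03 = 9 h 41 min; less 45 min break → 8 h 56 min
Fri: 11:26–19:08 = 7 h 42 min; less 45 min break → 6 h 57 min
Sat: 06:11–13:55 = 7 h 44 min; less 45 min break → 6 h 59 min
Total: 10 h 13 min + 8 h 56 min + 6 h 57 min + 6 h 59 min = 33 h 5 min.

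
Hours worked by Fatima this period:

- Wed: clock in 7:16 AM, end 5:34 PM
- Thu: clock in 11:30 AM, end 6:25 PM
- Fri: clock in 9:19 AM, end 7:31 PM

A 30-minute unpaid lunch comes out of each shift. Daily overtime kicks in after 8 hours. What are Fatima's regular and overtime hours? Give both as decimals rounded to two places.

Wed: 7:16 AM–5:34 PM = 10 h 18 min; less 30 min break → 9 h 48 min
Thu: 11:30 AM–6:25 PM = 6 h 55 min; less 30 min break → 6 h 25 min
Fri: 9:19 AM–7:31 PM = 10 h 12 min; less 30 min break → 9 h 42 min
Wed reg 8 h 0 min / OT 1 h 48 min; Thu reg 6 h 25 min / OT 0 h 0 min; Fri reg 8 h 0 min / OT 1 h 42 min.
Totals: regular 22 h 25 min, overtime 3 h 30 min.

Regular 22.42 hours, overtime 3.50 hours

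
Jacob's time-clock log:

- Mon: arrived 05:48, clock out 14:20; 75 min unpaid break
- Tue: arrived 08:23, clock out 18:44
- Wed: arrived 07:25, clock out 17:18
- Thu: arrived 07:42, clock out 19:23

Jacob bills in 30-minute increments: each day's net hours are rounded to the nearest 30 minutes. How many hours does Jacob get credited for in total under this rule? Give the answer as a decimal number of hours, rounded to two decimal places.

39.50 hours

Mon: 05:48–14:20 = 8 h 32 min − 75 min = 7 h 17 min → rounds to 7 h 30 min
Tue: 08:23–18:44 = 10 h 21 min → rounds to 10 h 30 min
Wed: 07:25–17:18 = 9 h 53 min → rounds to 10 h 0 min
Thu: 07:42–19:23 = 11 h 41 min → rounds to 11 h 30 min
Total credited: 39 h 30 min.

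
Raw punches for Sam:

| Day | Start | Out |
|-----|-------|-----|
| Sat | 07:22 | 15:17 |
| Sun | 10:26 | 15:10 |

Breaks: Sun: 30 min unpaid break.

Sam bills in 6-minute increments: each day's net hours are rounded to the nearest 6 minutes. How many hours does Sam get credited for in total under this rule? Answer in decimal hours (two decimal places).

12.10 hours

Sat: 07:22–15:17 = 7 h 55 min → rounds to 7 h 54 min
Sun: 10:26–15:10 = 4 h 44 min − 30 min = 4 h 14 min → rounds to 4 h 12 min
Total credited: 12 h 6 min.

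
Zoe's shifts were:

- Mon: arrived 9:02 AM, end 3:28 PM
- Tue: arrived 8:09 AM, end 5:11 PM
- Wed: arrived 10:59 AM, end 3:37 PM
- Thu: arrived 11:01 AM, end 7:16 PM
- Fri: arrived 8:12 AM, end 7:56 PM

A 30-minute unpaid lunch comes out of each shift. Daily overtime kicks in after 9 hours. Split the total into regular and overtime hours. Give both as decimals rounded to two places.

Regular 35.35 hours, overtime 2.23 hours

Mon: 9:02 AM–3:28 PM = 6 h 26 min; less 30 min break → 5 h 56 min
Tue: 8:09 AM–5:11 PM = 9 h 2 min; less 30 min break → 8 h 32 min
Wed: 10:59 AM–3:37 PM = 4 h 38 min; less 30 min break → 4 h 8 min
Thu: 11:01 AM–7:16 PM = 8 h 15 min; less 30 min break → 7 h 45 min
Fri: 8:12 AM–7:56 PM = 11 h 44 min; less 30 min break → 11 h 14 min
Mon reg 5 h 56 min / OT 0 h 0 min; Tue reg 8 h 32 min / OT 0 h 0 min; Wed reg 4 h 8 min / OT 0 h 0 min; Thu reg 7 h 45 min / OT 0 h 0 min; Fri reg 9 h 0 min / OT 2 h 14 min.
Totals: regular 35 h 21 min, overtime 2 h 14 min.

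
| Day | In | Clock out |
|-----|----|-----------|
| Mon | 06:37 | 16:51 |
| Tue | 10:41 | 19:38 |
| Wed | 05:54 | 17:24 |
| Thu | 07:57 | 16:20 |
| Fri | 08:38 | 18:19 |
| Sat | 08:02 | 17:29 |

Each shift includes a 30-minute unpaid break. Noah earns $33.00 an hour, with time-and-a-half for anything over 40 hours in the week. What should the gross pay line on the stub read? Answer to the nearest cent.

Mon: 06:37–16:51 = 10 h 14 min; less 30 min break → 9 h 44 min
Tue: 10:41–19:38 = 8 h 57 min; less 30 min break → 8 h 27 min
Wed: 05:54–17:24 = 11 h 30 min; less 30 min break → 11 h 0 min
Thu: 07:57–16:20 = 8 h 23 min; less 30 min break → 7 h 53 min
Fri: 08:38–18:19 = 9 h 41 min; less 30 min break → 9 h 11 min
Sat: 08:02–17:29 = 9 h 27 min; less 30 min break → 8 h 57 min
Total worked: 55 h 12 min = 3312 min.
Regular 40 h 0 min = 2400 min at $33.00/h; overtime 15 h 12 min = 912 min at $49.50/h.
Pay = (2400 × $33.00 + 912 × $49.50) ÷ 60 = $2072.40.

$2072.40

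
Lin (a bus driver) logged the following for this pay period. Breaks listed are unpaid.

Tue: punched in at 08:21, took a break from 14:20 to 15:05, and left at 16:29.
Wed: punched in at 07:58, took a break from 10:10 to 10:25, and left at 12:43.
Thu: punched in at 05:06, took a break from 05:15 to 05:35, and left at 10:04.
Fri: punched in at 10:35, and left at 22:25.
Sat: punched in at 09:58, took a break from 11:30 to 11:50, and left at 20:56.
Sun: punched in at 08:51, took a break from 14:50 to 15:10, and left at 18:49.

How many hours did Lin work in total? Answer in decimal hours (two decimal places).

Tue: 08:21–16:29 = 8 h 8 min; less 45 min break → 7 h 23 min
Wed: 07:58–12:43 = 4 h 45 min; less 15 min break → 4 h 30 min
Thu: 05:06–10:04 = 4 h 58 min; less 20 min break → 4 h 38 min
Fri: 10:35–22:25 = 11 h 50 min
Sat: 09:58–20:56 = 10 h 58 min; less 20 min break → 10 h 38 min
Sun: 08:51–18:49 = 9 h 58 min; less 20 min break → 9 h 38 min
Total: 7 h 23 min + 4 h 30 min + 4 h 38 min + 11 h 50 min + 10 h 38 min + 9 h 38 min = 48 h 37 min.

48.62 hours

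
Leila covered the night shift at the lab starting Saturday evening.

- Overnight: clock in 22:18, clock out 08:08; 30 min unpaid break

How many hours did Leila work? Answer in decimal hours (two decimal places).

Overnight: 22:18 → midnight = 1 h 42 min; midnight → 08:08 = 8 h 8 min; span 9 h 50 min; less 30 min break → 9 h 20 min

9.33 hours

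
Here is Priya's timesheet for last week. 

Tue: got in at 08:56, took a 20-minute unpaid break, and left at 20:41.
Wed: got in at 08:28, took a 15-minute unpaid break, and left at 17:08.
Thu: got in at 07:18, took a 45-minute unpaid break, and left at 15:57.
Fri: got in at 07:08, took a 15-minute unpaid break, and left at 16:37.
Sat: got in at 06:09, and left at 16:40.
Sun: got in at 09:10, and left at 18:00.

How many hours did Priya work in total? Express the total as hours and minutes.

56 h 19 min

Tue: 08:56–20:41 = 11 h 45 min; less 20 min break → 11 h 25 min
Wed: 08:28–17:08 = 8 h 40 min; less 15 min break → 8 h 25 min
Thu: 07:18–15:57 = 8 h 39 min; less 45 min break → 7 h 54 min
Fri: 07:08–16:37 = 9 h 29 min; less 15 min break → 9 h 14 min
Sat: 06:09–16:40 = 10 h 31 min
Sun: 09:10–18:00 = 8 h 50 min
Total: 11 h 25 min + 8 h 25 min + 7 h 54 min + 9 h 14 min + 10 h 31 min + 8 h 50 min = 56 h 19 min.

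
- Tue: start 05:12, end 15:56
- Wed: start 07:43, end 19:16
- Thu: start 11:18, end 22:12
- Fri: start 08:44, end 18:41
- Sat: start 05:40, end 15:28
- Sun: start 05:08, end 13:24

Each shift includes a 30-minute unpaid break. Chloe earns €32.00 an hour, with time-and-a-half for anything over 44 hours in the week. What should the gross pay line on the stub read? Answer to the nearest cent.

Tue: 05:12–15:56 = 10 h 44 min; less 30 min break → 10 h 14 min
Wed: 07:43–19:16 = 11 h 33 min; less 30 min break → 11 h 3 min
Thu: 11:18–22:12 = 10 h 54 min; less 30 min break → 10 h 24 min
Fri: 08:44–18:41 = 9 h 57 min; less 30 min break → 9 h 27 min
Sat: 05:40–15:28 = 9 h 48 min; less 30 min break → 9 h 18 min
Sun: 05:08–13:24 = 8 h 16 min; less 30 min break → 7 h 46 min
Total worked: 58 h 12 min = 3492 min.
Regular 44 h 0 min = 2640 min at €32.00/h; overtime 14 h 12 min = 852 min at €48.00/h.
Pay = (2640 × €32.00 + 852 × €48.00) ÷ 60 = €2089.60.

€2089.60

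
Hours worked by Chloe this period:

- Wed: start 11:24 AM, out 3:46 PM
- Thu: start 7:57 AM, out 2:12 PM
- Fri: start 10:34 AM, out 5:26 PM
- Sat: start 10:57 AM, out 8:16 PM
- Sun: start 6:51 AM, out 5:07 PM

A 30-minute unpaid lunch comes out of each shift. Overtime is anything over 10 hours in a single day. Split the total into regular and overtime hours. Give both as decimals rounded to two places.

Wed: 11:24 AM–3:46 PM = 4 h 22 min; less 30 min break → 3 h 52 min
Thu: 7:57 AM–2:12 PM = 6 h 15 min; less 30 min break → 5 h 45 min
Fri: 10:34 AM–5:26 PM = 6 h 52 min; less 30 min break → 6 h 22 min
Sat: 10:57 AM–8:16 PM = 9 h 19 min; less 30 min break → 8 h 49 min
Sun: 6:51 AM–5:07 PM = 10 h 16 min; less 30 min break → 9 h 46 min
Wed reg 3 h 52 min / OT 0 h 0 min; Thu reg 5 h 45 min / OT 0 h 0 min; Fri reg 6 h 22 min / OT 0 h 0 min; Sat reg 8 h 49 min / OT 0 h 0 min; Sun reg 9 h 46 min / OT 0 h 0 min.
Totals: regular 34 h 34 min, overtime 0 h 0 min.

Regular 34.57 hours, overtime 0.00 hours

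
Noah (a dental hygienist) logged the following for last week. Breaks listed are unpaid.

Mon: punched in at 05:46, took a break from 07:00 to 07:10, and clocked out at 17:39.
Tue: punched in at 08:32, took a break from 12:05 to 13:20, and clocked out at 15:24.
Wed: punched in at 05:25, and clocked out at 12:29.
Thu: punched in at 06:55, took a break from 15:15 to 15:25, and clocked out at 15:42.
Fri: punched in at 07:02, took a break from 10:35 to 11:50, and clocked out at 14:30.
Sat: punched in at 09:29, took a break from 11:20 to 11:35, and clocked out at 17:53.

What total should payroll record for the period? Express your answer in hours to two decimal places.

47.38 hours

Mon: 05:46–17:39 = 11 h 53 min; less 10 min break → 11 h 43 min
Tue: 08:32–15:24 = 6 h 52 min; less 75 min break → 5 h 37 min
Wed: 05:25–12:29 = 7 h 4 min
Thu: 06:55–15:42 = 8 h 47 min; less 10 min break → 8 h 37 min
Fri: 07:02–14:30 = 7 h 28 min; less 75 min break → 6 h 13 min
Sat: 09:29–17:53 = 8 h 24 min; less 15 min break → 8 h 9 min
Total: 11 h 43 min + 5 h 37 min + 7 h 4 min + 8 h 37 min + 6 h 13 min + 8 h 9 min = 47 h 23 min.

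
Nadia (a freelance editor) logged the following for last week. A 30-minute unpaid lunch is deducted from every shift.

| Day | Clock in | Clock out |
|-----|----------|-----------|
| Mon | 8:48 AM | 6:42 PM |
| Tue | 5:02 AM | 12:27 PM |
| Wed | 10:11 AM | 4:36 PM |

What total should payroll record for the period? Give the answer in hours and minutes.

22 h 14 min

Mon: 8:48 AM–6:42 PM = 9 h 54 min; less 30 min break → 9 h 24 min
Tue: 5:02 AM–12:27 PM = 7 h 25 min; less 30 min break → 6 h 55 min
Wed: 10:11 AM–4:36 PM = 6 h 25 min; less 30 min break → 5 h 55 min
Total: 9 h 24 min + 6 h 55 min + 5 h 55 min = 22 h 14 min.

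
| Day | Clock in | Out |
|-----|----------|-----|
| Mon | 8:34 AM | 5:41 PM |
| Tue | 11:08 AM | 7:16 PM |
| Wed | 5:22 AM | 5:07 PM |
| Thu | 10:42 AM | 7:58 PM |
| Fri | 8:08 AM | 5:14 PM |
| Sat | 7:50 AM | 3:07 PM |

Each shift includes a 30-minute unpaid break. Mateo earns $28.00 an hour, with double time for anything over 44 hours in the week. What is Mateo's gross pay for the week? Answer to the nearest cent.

Mon: 8:34 AM–5:41 PM = 9 h 7 min; less 30 min break → 8 h 37 min
Tue: 11:08 AM–7:16 PM = 8 h 8 min; less 30 min break → 7 h 38 min
Wed: 5:22 AM–5:07 PM = 11 h 45 min; less 30 min break → 11 h 15 min
Thu: 10:42 AM–7:58 PM = 9 h 16 min; less 30 min break → 8 h 46 min
Fri: 8:08 AM–5:14 PM = 9 h 6 min; less 30 min break → 8 h 36 min
Sat: 7:50 AM–3:07 PM = 7 h 17 min; less 30 min break → 6 h 47 min
Total worked: 51 h 39 min = 3099 min.
Regular 44 h 0 min = 2640 min at $28.00/h; overtime 7 h 39 min = 459 min at $56.00/h.
Pay = (2640 × $28.00 + 459 × $56.00) ÷ 60 = $1660.40.

$1660.40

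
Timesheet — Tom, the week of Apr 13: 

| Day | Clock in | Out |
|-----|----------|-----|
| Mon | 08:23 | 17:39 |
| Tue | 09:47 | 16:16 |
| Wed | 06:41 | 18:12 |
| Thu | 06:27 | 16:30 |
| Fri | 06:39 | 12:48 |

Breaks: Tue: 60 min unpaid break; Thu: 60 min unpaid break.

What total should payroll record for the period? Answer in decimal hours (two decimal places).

41.47 hours

Mon: 08:23–17:39 = 9 h 16 min
Tue: 09:47–16:16 = 6 h 29 min; less 60 min break → 5 h 29 min
Wed: 06:41–18:12 = 11 h 31 min
Thu: 06:27–16:30 = 10 h 3 min; less 60 min break → 9 h 3 min
Fri: 06:39–12:48 = 6 h 9 min
Total: 9 h 16 min + 5 h 29 min + 11 h 31 min + 9 h 3 min + 6 h 9 min = 41 h 28 min.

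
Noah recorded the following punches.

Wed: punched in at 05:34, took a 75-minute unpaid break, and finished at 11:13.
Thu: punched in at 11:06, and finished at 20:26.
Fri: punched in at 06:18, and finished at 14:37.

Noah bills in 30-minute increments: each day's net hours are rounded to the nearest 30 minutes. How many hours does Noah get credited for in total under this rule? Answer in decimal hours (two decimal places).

22.50 hours

Wed: 05:34–11:13 = 5 h 39 min − 75 min = 4 h 24 min → rounds to 4 h 30 min
Thu: 11:06–20:26 = 9 h 20 min → rounds to 9 h 30 min
Fri: 06:18–14:37 = 8 h 19 min → rounds to 8 h 30 min
Total credited: 22 h 30 min.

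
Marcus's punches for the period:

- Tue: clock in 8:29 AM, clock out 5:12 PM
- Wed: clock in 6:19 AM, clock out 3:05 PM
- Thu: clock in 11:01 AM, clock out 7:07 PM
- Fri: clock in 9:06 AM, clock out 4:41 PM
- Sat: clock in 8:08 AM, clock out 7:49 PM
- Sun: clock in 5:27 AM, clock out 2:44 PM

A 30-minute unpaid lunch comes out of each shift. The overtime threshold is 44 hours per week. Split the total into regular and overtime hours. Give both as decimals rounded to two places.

Regular 44.00 hours, overtime 7.13 hours

Tue: 8:29 AM–5:12 PM = 8 h 43 min; less 30 min break → 8 h 13 min
Wed: 6:19 AM–3:05 PM = 8 h 46 min; less 30 min break → 8 h 16 min
Thu: 11:01 AM–7:07 PM = 8 h 6 min; less 30 min break → 7 h 36 min
Fri: 9:06 AM–4:41 PM = 7 h 35 min; less 30 min break → 7 h 5 min
Sat: 8:08 AM–7:49 PM = 11 h 41 min; less 30 min break → 11 h 11 min
Sun: 5:27 AM–2:44 PM = 9 h 17 min; less 30 min break → 8 h 47 min
Total worked: 51 h 8 min = 51.13 h.
Threshold 44 h → overtime 7 h 8 min, regular 44 h 0 min.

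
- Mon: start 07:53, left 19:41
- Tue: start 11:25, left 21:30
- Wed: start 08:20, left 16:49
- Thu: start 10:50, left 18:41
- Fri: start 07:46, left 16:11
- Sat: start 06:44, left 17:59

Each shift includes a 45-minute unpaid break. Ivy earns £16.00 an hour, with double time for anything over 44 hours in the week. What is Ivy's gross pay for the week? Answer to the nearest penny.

£1004.27

Mon: 07:53–19:41 = 11 h 48 min; less 45 min break → 11 h 3 min
Tue: 11:25–21:30 = 10 h 5 min; less 45 min break → 9 h 20 min
Wed: 08:20–16:49 = 8 h 29 min; less 45 min break → 7 h 44 min
Thu: 10:50–18:41 = 7 h 51 min; less 45 min break → 7 h 6 min
Fri: 07:46–16:11 = 8 h 25 min; less 45 min break → 7 h 40 min
Sat: 06:44–17:59 = 11 h 15 min; less 45 min break → 10 h 30 min
Total worked: 53 h 23 min = 3203 min.
Regular 44 h 0 min = 2640 min at £16.00/h; overtime 9 h 23 min = 563 min at £32.00/h.
Pay = (2640 × £16.00 + 563 × £32.00) ÷ 60 = £1004.27.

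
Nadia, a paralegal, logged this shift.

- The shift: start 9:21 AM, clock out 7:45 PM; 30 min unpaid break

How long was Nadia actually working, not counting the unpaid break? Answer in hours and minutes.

The shift: 9:21 AM–7:45 PM = 10 h 24 min; less 30 min break → 9 h 54 min

9 h 54 min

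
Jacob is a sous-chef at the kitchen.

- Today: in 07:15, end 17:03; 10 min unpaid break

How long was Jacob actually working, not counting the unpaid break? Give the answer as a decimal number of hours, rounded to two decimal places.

9.63 hours

Today: 07:15–17:03 = 9 h 48 min; less 10 min break → 9 h 38 min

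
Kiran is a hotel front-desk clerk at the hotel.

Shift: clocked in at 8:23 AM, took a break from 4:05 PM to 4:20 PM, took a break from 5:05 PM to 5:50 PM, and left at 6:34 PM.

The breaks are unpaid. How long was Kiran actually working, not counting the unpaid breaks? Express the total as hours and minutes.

Shift: 8:23 AM–6:34 PM = 10 h 11 min; less 60 min break → 9 h 11 min

9 h 11 min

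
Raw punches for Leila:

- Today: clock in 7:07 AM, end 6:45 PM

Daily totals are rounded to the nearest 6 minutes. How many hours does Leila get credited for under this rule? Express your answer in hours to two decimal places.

11.60 hours

Today: 7:07 AM–6:45 PM = 11 h 38 min → rounds to 11 h 36 min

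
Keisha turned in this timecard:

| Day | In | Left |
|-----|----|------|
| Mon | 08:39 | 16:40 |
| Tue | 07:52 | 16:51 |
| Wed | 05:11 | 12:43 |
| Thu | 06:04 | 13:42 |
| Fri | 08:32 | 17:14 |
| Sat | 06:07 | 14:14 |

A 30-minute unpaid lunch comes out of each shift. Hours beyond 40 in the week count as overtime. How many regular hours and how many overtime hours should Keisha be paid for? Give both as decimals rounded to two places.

Regular 40.00 hours, overtime 5.98 hours

Mon: 08:39–16:40 = 8 h 1 min; less 30 min break → 7 h 31 min
Tue: 07:52–16:51 = 8 h 59 min; less 30 min break → 8 h 29 min
Wed: 05:11–12:43 = 7 h 32 min; less 30 min break → 7 h 2 min
Thu: 06:04–13:42 = 7 h 38 min; less 30 min break → 7 h 8 min
Fri: 08:32–17:14 = 8 h 42 min; less 30 min break → 8 h 12 min
Sat: 06:07–14:14 = 8 h 7 min; less 30 min break → 7 h 37 min
Total worked: 45 h 59 min = 45.98 h.
Threshold 40 h → overtime 5 h 59 min, regular 40 h 0 min.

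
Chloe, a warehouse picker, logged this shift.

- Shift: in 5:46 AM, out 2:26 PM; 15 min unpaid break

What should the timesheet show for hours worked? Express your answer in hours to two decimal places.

8.42 hours

Shift: 5:46 AM–2:26 PM = 8 h 40 min; less 15 min break → 8 h 25 min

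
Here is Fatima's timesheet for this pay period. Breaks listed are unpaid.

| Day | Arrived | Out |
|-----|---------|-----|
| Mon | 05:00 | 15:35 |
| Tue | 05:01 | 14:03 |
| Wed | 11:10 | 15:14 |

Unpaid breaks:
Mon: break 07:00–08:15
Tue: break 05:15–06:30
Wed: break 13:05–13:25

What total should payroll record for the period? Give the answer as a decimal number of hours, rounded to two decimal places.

Mon: 05:00–15:35 = 10 h 35 min; less 75 min break → 9 h 20 min
Tue: 05:01–14:03 = 9 h 2 min; less 75 min break → 7 h 47 min
Wed: 11:10–15:14 = 4 h 4 min; less 20 min break → 3 h 44 min
Total: 9 h 20 min + 7 h 47 min + 3 h 44 min = 20 h 51 min.

20.85 hours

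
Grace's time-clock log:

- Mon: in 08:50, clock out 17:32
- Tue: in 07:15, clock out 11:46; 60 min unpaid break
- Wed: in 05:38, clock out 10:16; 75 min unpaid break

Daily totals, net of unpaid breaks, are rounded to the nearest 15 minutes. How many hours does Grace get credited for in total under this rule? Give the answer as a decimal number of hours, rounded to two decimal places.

15.75 hours

Mon: 08:50–17:32 = 8 h 42 min → rounds to 8 h 45 min
Tue: 07:15–11:46 = 4 h 31 min − 60 min = 3 h 31 min → rounds to 3 h 30 min
Wed: 05:38–10:16 = 4 h 38 min − 75 min = 3 h 23 min → rounds to 3 h 30 min
Total credited: 15 h 45 min.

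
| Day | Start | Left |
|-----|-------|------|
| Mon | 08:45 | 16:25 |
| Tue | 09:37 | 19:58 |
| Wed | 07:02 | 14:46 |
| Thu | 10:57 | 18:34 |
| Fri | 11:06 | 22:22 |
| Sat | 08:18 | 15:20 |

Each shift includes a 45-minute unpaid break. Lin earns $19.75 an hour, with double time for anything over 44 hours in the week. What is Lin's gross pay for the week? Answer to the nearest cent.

$994.08

Mon: 08:45–16:25 = 7 h 40 min; less 45 min break → 6 h 55 min
Tue: 09:37–19:58 = 10 h 21 min; less 45 min break → 9 h 36 min
Wed: 07:02–14:46 = 7 h 44 min; less 45 min break → 6 h 59 min
Thu: 10:57–18:34 = 7 h 37 min; less 45 min break → 6 h 52 min
Fri: 11:06–22:22 = 11 h 16 min; less 45 min break → 10 h 31 min
Sat: 08:18–15:20 = 7 h 2 min; less 45 min break → 6 h 17 min
Total worked: 47 h 10 min = 2830 min.
Regular 44 h 0 min = 2640 min at $19.75/h; overtime 3 h 10 min = 190 min at $39.50/h.
Pay = (2640 × $19.75 + 190 × $39.50) ÷ 60 = $994.08.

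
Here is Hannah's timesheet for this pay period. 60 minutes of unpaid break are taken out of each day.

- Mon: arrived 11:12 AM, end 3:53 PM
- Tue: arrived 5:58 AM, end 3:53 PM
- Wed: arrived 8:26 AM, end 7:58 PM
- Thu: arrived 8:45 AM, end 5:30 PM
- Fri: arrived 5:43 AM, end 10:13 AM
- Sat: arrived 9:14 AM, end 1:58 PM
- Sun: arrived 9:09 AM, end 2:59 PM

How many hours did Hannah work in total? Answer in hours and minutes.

Mon: 11:12 AM–3:53 PM = 4 h 41 min; less 60 min break → 3 h 41 min
Tue: 5:58 AM–3:53 PM = 9 h 55 min; less 60 min break → 8 h 55 min
Wed: 8:26 AM–7:58 PM = 11 h 32 min; less 60 min break → 10 h 32 min
Thu: 8:45 AM–5:30 PM = 8 h 45 min; less 60 min break → 7 h 45 min
Fri: 5:43 AM–10:13 AM = 4 h 30 min; less 60 min break → 3 h 30 min
Sat: 9:14 AM–1:58 PM = 4 h 44 min; less 60 min break → 3 h 44 min
Sun: 9:09 AM–2:59 PM = 5 h 50 min; less 60 min break → 4 h 50 min
Total: 3 h 41 min + 8 h 55 min + 10 h 32 min + 7 h 45 min + 3 h 30 min + 3 h 44 min + 4 h 50 min = 42 h 57 min.

42 h 57 min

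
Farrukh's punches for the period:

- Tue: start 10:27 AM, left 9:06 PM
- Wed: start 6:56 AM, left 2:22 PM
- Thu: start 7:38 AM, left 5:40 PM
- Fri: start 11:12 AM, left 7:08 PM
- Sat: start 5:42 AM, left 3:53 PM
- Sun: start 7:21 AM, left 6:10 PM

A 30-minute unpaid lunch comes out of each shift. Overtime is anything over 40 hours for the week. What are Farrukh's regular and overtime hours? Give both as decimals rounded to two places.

Regular 40.00 hours, overtime 14.05 hours

Tue: 10:27 AM–9:06 PM = 10 h 39 min; less 30 min break → 10 h 9 min
Wed: 6:56 AM–2:22 PM = 7 h 26 min; less 30 min break → 6 h 56 min
Thu: 7:38 AM–5:40 PM = 10 h 2 min; less 30 min break → 9 h 32 min
Fri: 11:12 AM–7:08 PM = 7 h 56 min; less 30 min break → 7 h 26 min
Sat: 5:42 AM–3:53 PM = 10 h 11 min; less 30 min break → 9 h 41 min
Sun: 7:21 AM–6:10 PM = 10 h 49 min; less 30 min break → 10 h 19 min
Total worked: 54 h 3 min = 54.05 h.
Threshold 40 h → overtime 14 h 3 min, regular 40 h 0 min.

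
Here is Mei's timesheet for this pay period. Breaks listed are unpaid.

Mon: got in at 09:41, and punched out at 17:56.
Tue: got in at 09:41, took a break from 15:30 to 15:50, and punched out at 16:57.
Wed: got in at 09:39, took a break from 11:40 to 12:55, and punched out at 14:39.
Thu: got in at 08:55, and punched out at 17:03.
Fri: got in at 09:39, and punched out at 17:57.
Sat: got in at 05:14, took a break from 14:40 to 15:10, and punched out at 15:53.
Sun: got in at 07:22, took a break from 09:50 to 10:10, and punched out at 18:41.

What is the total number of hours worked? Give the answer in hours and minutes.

56 h 30 min

Mon: 09:41–17:56 = 8 h 15 min
Tue: 09:41–16:57 = 7 h 16 min; less 20 min break → 6 h 56 min
Wed: 09:39–14:39 = 5 h 0 min; less 75 min break → 3 h 45 min
Thu: 08:55–17:03 = 8 h 8 min
Fri: 09:39–17:57 = 8 h 18 min
Sat: 05:14–15:53 = 10 h 39 min; less 30 min break → 10 h 9 min
Sun: 07:22–18:41 = 11 h 19 min; less 20 min break → 10 h 59 min
Total: 8 h 15 min + 6 h 56 min + 3 h 45 min + 8 h 8 min + 8 h 18 min + 10 h 9 min + 10 h 59 min = 56 h 30 min.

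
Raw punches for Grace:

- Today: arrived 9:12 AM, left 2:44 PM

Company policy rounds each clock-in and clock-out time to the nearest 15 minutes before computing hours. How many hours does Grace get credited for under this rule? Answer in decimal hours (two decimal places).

5.50 hours

Today: in 9:12 AM→9:15 AM, out 2:44 PM→2:45 PM; 5 h 30 min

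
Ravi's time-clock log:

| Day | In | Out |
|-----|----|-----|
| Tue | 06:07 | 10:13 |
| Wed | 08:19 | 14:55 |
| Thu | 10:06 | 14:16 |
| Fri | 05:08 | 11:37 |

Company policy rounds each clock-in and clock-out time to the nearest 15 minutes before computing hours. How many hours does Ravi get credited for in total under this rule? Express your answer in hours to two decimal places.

21.50 hours

Tue: in 06:07→06:00, out 10:13→10:15; 4 h 15 min
Wed: in 08:19→08:15, out 14:55→15:00; 6 h 45 min
Thu: in 10:06→10:00, out 14:16→14:15; 4 h 15 min
Fri: in 05:08→05:15, out 11:37→11:30; 6 h 15 min
Total credited: 21 h 30 min.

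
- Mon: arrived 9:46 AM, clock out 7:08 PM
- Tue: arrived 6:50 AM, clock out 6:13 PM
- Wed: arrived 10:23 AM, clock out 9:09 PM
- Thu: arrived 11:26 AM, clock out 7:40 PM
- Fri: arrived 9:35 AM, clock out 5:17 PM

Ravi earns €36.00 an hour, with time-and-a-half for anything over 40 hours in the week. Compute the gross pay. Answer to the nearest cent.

Mon: 9:46 AM–7:08 PM = 9 h 22 min
Tue: 6:50 AM–6:13 PM = 11 h 23 min
Wed: 10:23 AM–9:09 PM = 10 h 46 min
Thu: 11:26 AM–7:40 PM = 8 h 14 min
Fri: 9:35 AM–5:17 PM = 7 h 42 min
Total worked: 47 h 27 min = 2847 min.
Regular 40 h 0 min = 2400 min at €36.00/h; overtime 7 h 27 min = 447 min at €54.00/h.
Pay = (2400 × €36.00 + 447 × €54.00) ÷ 60 = €1842.30.

€1842.30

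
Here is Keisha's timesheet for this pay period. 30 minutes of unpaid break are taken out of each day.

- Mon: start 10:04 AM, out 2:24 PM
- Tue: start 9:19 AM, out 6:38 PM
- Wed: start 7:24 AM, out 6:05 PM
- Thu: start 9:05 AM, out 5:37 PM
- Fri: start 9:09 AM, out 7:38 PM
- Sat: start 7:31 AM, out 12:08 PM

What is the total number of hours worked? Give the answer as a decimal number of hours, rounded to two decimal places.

Mon: 10:04 AM–2:24 PM = 4 h 20 min; less 30 min break → 3 h 50 min
Tue: 9:19 AM–6:38 PM = 9 h 19 min; less 30 min break → 8 h 49 min
Wed: 7:24 AM–6:05 PM = 10 h 41 min; less 30 min break → 10 h 11 min
Thu: 9:05 AM–5:37 PM = 8 h 32 min; less 30 min break → 8 h 2 min
Fri: 9:09 AM–7:38 PM = 10 h 29 min; less 30 min break → 9 h 59 min
Sat: 7:31 AM–12:08 PM = 4 h 37 min; less 30 min break → 4 h 7 min
Total: 3 h 50 min + 8 h 49 min + 10 h 11 min + 8 h 2 min + 9 h 59 min + 4 h 7 min = 44 h 58 min.

44.97 hours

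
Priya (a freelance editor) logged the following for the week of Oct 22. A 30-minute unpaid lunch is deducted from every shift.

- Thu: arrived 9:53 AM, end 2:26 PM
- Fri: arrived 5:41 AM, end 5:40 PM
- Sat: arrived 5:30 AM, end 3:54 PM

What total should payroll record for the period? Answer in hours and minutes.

Thu: 9:53 AM–2:26 PM = 4 h 33 min; less 30 min break → 4 h 3 min
Fri: 5:41 AM–5:40 PM = 11 h 59 min; less 30 min break → 11 h 29 min
Sat: 5:30 AM–3:54 PM = 10 h 24 min; less 30 min break → 9 h 54 min
Total: 4 h 3 min + 11 h 29 min + 9 h 54 min = 25 h 26 min.

25 h 26 min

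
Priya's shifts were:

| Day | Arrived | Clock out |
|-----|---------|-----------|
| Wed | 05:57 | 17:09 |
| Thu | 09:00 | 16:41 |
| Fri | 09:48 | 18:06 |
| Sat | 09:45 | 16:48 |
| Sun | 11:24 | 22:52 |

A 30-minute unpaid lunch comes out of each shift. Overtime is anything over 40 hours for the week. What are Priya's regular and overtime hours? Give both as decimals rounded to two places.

Regular 40.00 hours, overtime 3.20 hours

Wed: 05:57–17:09 = 11 h 12 min; less 30 min break → 10 h 42 min
Thu: 09:00–16:41 = 7 h 41 min; less 30 min break → 7 h 11 min
Fri: 09:48–18:06 = 8 h 18 min; less 30 min break → 7 h 48 min
Sat: 09:45–16:48 = 7 h 3 min; less 30 min break → 6 h 33 min
Sun: 11:24–22:52 = 11 h 28 min; less 30 min break → 10 h 58 min
Total worked: 43 h 12 min = 43.20 h.
Threshold 40 h → overtime 3 h 12 min, regular 40 h 0 min.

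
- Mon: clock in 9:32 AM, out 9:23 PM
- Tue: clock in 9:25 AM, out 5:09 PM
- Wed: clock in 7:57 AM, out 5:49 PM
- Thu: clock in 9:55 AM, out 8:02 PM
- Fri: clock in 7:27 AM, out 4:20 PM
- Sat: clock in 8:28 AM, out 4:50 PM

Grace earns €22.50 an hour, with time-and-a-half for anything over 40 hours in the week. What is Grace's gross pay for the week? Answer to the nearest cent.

€1467.56

Mon: 9:32 AM–9:23 PM = 11 h 51 min
Tue: 9:25 AM–5:09 PM = 7 h 44 min
Wed: 7:57 AM–5:49 PM = 9 h 52 min
Thu: 9:55 AM–8:02 PM = 10 h 7 min
Fri: 7:27 AM–4:20 PM = 8 h 53 min
Sat: 8:28 AM–4:50 PM = 8 h 22 min
Total worked: 56 h 49 min = 3409 min.
Regular 40 h 0 min = 2400 min at €22.50/h; overtime 16 h 49 min = 1009 min at €33.75/h.
Pay = (2400 × €22.50 + 1009 × €33.75) ÷ 60 = €1467.56.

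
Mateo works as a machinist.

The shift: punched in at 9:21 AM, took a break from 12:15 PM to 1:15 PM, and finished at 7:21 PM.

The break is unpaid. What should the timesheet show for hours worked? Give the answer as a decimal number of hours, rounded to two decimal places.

The shift: 9:21 AM–7:21 PM = 10 h 0 min; less 60 min break → 9 h 0 min

9.00 hours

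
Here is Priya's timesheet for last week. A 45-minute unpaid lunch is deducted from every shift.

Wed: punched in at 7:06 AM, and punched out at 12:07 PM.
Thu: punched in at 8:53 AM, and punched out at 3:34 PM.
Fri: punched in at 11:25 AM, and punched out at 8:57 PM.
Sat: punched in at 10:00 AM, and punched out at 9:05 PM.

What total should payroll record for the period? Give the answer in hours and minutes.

29 h 19 min

Wed: 7:06 AM–12:07 PM = 5 h 1 min; less 45 min break → 4 h 16 min
Thu: 8:53 AM–3:34 PM = 6 h 41 min; less 45 min break → 5 h 56 min
Fri: 11:25 AM–8:57 PM = 9 h 32 min; less 45 min break → 8 h 47 min
Sat: 10:00 AM–9:05 PM = 11 h 5 min; less 45 min break → 10 h 20 min
Total: 4 h 16 min + 5 h 56 min + 8 h 47 min + 10 h 20 min = 29 h 19 min.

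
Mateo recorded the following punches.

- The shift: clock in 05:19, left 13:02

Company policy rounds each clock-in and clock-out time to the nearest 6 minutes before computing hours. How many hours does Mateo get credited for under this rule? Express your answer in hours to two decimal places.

7.70 hours

The shift: in 05:19→05:18, out 13:02→13:00; 7 h 42 min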